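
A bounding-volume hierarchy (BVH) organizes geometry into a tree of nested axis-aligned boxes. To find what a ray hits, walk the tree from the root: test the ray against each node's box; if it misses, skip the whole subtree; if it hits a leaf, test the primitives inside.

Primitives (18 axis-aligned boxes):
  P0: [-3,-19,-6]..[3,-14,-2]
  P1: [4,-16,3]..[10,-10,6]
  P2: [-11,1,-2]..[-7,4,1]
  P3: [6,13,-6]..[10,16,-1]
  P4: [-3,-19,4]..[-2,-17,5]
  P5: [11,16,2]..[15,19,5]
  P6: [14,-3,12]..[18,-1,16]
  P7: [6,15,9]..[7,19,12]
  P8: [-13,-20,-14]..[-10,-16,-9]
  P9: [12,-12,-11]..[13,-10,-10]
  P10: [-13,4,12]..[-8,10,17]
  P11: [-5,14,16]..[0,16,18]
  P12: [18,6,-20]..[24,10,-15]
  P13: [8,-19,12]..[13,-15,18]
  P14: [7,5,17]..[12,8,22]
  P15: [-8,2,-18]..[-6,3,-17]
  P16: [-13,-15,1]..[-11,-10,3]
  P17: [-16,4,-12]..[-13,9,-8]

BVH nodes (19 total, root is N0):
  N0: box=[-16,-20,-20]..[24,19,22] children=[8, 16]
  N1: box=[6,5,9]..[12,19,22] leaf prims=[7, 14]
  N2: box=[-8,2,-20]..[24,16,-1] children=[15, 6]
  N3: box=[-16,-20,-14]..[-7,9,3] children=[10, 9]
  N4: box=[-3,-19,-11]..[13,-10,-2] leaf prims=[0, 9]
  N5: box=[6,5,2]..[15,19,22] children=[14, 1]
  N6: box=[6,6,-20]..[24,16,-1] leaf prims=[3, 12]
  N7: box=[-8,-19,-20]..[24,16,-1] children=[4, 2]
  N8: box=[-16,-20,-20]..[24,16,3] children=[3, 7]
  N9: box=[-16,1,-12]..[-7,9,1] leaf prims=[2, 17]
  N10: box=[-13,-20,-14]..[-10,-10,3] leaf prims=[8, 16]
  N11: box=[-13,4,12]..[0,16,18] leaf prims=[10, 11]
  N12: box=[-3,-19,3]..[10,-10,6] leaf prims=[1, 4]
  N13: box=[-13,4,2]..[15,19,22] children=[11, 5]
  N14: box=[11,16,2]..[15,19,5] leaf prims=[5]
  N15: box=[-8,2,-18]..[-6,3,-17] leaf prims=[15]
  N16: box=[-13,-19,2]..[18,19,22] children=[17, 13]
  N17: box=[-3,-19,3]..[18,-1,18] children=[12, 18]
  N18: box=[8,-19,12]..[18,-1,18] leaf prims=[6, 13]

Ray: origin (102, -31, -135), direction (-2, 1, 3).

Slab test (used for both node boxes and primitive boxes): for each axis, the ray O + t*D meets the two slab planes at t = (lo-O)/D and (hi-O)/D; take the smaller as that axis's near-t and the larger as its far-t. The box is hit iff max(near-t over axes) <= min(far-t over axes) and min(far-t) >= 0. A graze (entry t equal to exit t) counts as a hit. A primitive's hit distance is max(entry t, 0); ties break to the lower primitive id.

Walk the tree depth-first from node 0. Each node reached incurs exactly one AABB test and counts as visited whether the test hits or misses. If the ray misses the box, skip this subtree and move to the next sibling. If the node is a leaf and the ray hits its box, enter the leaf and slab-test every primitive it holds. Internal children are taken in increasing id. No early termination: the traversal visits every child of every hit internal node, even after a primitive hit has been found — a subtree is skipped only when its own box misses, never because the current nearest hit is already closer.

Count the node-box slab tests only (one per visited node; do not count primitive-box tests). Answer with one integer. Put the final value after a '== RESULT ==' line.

Trace the traversal:
N0 x:[39,59] y:[11,50] z:[115/3,157/3] -> hit [39,50], descend [8, 16]
  N8 x:[39,59] y:[11,47] z:[115/3,46] -> hit [39,46], descend [3, 7]
    N3 x:[109/2,59] y:[11,40] z:[121/3,46] -> miss, prune
    N7 x:[39,55] y:[12,47] z:[115/3,134/3] -> hit [39,134/3], descend [2, 4]
      N2 x:[39,55] y:[33,47] z:[115/3,134/3] -> hit [39,134/3], descend [6, 15]
        N6 x:[39,48] y:[37,47] z:[115/3,134/3] -> hit [39,134/3] leaf, test {P3(miss), P12@t=39}
        N15 x:[54,55] y:[33,34] z:[39,118/3] -> miss, prune
      N4 x:[89/2,105/2] y:[12,21] z:[124/3,133/3] -> miss, prune
  N16 x:[42,115/2] y:[12,50] z:[137/3,157/3] -> hit [137/3,50], descend [13, 17]
    N13 x:[87/2,115/2] y:[35,50] z:[137/3,157/3] -> hit [137/3,50], descend [5, 11]
      N5 x:[87/2,48] y:[36,50] z:[137/3,157/3] -> hit [137/3,48], descend [1, 14]
        N1 x:[45,48] y:[36,50] z:[48,157/3] -> hit [48,48] leaf, test {P7@t=48, P14(miss)}
        N14 x:[87/2,91/2] y:[47,50] z:[137/3,140/3] -> miss, prune
      N11 x:[51,115/2] y:[35,47] z:[49,51] -> miss, prune
    N17 x:[42,105/2] y:[12,30] z:[46,51] -> miss, prune

Visited [0, 8, 3, 7, 2, 6, 15, 4, 16, 13, 5, 1, 14, 11, 17]. Tests: 15 box, 2 leaf. Nearest: P12.

== RESULT ==
15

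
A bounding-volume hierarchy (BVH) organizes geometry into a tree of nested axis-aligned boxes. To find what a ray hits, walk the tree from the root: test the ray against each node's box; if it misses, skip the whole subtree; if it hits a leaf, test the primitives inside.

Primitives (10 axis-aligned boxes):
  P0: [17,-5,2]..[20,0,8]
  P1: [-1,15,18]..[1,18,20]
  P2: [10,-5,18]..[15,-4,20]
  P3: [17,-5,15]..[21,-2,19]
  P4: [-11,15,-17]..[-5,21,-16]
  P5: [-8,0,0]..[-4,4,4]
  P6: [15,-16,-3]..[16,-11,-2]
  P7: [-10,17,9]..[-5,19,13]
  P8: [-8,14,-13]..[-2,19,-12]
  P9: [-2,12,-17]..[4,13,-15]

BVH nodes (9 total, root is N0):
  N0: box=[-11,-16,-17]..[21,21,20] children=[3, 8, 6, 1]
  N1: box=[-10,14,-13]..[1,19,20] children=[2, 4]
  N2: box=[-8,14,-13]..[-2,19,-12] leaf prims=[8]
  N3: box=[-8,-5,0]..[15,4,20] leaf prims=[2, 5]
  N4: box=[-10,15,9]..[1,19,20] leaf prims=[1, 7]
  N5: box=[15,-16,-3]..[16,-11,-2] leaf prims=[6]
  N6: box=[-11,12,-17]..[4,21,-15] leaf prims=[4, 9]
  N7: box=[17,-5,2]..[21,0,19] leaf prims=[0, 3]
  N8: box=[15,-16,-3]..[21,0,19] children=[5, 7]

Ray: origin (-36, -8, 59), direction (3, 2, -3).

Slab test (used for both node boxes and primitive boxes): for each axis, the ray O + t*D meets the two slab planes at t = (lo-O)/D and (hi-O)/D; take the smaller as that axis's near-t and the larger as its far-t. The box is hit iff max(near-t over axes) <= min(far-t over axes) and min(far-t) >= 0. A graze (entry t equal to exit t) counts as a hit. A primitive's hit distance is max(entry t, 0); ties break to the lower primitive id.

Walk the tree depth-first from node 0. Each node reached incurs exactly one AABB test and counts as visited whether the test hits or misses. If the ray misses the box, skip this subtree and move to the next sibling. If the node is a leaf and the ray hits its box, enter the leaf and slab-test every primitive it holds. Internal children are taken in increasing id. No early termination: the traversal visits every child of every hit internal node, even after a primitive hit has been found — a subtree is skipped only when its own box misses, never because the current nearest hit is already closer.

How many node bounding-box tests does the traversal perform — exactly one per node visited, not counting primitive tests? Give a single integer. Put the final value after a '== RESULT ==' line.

Walk:
N0 x:[25/3,19] y:[-4,29/2] z:[13,76/3] -> hit [13,29/2], descend [1, 3, 6, 8]
  N1 x:[26/3,37/3] y:[11,27/2] z:[13,24] -> miss, prune
  N3 x:[28/3,17] y:[3/2,6] z:[13,59/3] -> miss, prune
  N6 x:[25/3,40/3] y:[10,29/2] z:[74/3,76/3] -> miss, prune
  N8 x:[17,19] y:[-4,4] z:[40/3,62/3] -> miss, prune

5 AABB tests over nodes [0, 1, 3, 6, 8]; 0 leaves entered; closest miss.

== RESULT ==
5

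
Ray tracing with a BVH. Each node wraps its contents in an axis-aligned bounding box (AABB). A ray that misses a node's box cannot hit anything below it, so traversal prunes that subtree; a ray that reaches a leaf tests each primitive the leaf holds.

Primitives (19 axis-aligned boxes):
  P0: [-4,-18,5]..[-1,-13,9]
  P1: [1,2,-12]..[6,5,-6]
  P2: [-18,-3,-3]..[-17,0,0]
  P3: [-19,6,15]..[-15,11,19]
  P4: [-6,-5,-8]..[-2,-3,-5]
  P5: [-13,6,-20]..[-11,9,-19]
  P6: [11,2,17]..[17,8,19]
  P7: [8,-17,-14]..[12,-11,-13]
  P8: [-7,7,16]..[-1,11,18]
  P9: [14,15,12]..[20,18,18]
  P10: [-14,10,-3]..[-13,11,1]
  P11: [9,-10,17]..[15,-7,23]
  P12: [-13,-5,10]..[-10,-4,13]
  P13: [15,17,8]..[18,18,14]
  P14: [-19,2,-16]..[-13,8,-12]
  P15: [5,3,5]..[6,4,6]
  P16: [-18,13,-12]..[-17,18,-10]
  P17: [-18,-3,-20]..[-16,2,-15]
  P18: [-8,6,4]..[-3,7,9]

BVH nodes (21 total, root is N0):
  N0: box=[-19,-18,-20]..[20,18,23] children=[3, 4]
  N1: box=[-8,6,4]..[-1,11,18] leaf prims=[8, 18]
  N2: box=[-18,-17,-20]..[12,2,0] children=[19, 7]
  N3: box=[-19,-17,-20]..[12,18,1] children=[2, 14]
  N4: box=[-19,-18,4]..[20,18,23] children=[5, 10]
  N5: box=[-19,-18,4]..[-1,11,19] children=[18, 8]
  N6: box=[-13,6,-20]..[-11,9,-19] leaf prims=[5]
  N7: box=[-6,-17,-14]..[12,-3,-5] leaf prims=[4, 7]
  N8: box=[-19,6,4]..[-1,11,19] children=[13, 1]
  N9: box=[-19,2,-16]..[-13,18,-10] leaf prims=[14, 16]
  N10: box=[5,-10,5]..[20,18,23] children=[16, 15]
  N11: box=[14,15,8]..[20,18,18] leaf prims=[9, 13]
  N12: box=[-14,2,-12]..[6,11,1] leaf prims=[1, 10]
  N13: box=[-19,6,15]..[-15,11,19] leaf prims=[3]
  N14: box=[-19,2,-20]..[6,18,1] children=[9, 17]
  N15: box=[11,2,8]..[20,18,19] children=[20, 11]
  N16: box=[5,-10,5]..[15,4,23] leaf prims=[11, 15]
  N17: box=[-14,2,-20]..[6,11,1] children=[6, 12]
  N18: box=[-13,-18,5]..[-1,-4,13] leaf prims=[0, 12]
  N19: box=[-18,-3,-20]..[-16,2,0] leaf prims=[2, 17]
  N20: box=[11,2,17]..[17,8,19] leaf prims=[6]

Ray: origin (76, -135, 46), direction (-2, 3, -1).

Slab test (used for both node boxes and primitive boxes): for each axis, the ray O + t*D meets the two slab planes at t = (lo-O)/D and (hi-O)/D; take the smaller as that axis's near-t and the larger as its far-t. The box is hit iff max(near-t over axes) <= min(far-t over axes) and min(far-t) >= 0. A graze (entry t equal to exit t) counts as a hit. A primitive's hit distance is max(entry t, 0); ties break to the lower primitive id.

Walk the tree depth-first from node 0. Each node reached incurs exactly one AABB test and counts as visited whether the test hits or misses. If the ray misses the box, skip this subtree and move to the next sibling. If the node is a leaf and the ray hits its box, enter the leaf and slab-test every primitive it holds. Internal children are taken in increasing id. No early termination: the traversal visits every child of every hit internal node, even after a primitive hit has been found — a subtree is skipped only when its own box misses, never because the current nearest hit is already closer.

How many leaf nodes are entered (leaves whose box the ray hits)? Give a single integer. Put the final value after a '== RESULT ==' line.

Trace the traversal:
N0 x:[28,95/2] y:[39,51] z:[23,66] -> hit [39,95/2], descend [3, 4]
  N3 x:[32,95/2] y:[118/3,51] z:[45,66] -> hit [45,95/2], descend [2, 14]
    N2 x:[32,47] y:[118/3,137/3] z:[46,66] -> miss, prune
    N14 x:[35,95/2] y:[137/3,51] z:[45,66] -> hit [137/3,95/2], descend [9, 17]
      N9 x:[89/2,95/2] y:[137/3,51] z:[56,62] -> miss, prune
      N17 x:[35,45] y:[137/3,146/3] z:[45,66] -> miss, prune
  N4 x:[28,95/2] y:[39,51] z:[23,42] -> hit [39,42], descend [5, 10]
    N5 x:[77/2,95/2] y:[39,146/3] z:[27,42] -> hit [39,42], descend [8, 18]
      N8 x:[77/2,95/2] y:[47,146/3] z:[27,42] -> miss, prune
      N18 x:[77/2,89/2] y:[39,131/3] z:[33,41] -> hit [39,41] leaf, test {P0@t=39, P12(miss)}
    N10 x:[28,71/2] y:[125/3,51] z:[23,41] -> miss, prune

order=[0, 3, 2, 14, 9, 17, 4, 5, 8, 18, 10]  |boxes|=11  |leaves|=1  hit=P0

== RESULT ==
1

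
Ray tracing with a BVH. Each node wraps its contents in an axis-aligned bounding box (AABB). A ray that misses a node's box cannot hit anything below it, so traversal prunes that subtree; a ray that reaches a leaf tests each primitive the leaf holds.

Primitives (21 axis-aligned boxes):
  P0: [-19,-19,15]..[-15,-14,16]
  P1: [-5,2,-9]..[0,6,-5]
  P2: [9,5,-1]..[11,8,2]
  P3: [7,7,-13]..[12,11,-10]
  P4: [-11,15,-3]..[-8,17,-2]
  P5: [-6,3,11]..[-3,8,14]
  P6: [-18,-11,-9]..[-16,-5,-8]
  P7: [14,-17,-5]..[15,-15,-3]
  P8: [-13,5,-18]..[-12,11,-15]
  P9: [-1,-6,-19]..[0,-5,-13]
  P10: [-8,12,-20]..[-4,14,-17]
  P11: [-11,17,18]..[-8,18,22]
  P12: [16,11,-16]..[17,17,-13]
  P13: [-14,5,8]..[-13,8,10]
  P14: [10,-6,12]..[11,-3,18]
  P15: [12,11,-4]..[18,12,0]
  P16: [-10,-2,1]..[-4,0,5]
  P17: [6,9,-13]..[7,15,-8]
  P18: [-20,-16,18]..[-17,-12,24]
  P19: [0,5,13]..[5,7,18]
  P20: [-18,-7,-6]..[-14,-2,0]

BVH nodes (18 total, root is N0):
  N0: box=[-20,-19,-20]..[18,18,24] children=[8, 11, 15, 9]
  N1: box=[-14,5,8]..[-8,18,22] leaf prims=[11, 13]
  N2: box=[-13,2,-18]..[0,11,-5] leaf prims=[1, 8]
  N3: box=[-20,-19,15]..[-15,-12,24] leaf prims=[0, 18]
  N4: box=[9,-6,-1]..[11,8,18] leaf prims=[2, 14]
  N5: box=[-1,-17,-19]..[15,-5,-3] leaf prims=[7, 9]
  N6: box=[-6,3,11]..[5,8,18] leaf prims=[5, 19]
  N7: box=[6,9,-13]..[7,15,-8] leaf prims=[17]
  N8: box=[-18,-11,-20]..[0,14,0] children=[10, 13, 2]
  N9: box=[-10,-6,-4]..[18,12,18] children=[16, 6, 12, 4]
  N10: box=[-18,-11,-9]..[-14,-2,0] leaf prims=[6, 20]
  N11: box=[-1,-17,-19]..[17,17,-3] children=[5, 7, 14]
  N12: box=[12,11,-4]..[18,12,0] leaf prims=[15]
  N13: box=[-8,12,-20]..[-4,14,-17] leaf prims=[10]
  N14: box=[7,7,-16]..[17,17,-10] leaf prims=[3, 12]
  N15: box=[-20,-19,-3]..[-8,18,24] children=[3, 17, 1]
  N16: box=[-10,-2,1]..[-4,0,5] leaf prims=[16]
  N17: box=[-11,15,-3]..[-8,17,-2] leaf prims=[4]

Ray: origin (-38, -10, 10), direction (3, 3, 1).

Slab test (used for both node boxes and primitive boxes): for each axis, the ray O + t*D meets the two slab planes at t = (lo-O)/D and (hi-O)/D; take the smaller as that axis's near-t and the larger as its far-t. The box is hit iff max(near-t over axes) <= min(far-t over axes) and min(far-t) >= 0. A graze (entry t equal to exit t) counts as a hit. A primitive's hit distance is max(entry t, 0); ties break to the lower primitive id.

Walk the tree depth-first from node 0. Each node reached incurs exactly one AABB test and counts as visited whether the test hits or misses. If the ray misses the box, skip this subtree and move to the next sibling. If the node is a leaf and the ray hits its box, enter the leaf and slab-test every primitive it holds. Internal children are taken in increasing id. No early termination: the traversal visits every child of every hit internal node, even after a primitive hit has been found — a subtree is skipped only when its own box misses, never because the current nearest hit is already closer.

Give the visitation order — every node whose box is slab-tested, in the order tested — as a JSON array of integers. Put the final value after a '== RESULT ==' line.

Walk:
N0 x:[6,56/3] y:[-3,28/3] z:[-30,14] -> hit [6,28/3], descend [8, 9, 11, 15]
  N8 x:[20/3,38/3] y:[-1/3,8] z:[-30,-10] -> miss, prune
  N9 x:[28/3,56/3] y:[4/3,22/3] z:[-14,8] -> miss, prune
  N11 x:[37/3,55/3] y:[-7/3,9] z:[-29,-13] -> miss, prune
  N15 x:[6,10] y:[-3,28/3] z:[-13,14] -> hit [6,28/3], descend [1, 3, 17]
    N1 x:[8,10] y:[5,28/3] z:[-2,12] -> hit [8,28/3] leaf, test {P11@t=9, P13(miss)}
    N3 x:[6,23/3] y:[-3,-2/3] z:[5,14] -> miss, prune
    N17 x:[9,10] y:[25/3,9] z:[-13,-12] -> miss, prune

order=[0, 8, 9, 11, 15, 1, 3, 17]  |boxes|=8  |leaves|=1  hit=P11

== RESULT ==
[0, 8, 9, 11, 15, 1, 3, 17]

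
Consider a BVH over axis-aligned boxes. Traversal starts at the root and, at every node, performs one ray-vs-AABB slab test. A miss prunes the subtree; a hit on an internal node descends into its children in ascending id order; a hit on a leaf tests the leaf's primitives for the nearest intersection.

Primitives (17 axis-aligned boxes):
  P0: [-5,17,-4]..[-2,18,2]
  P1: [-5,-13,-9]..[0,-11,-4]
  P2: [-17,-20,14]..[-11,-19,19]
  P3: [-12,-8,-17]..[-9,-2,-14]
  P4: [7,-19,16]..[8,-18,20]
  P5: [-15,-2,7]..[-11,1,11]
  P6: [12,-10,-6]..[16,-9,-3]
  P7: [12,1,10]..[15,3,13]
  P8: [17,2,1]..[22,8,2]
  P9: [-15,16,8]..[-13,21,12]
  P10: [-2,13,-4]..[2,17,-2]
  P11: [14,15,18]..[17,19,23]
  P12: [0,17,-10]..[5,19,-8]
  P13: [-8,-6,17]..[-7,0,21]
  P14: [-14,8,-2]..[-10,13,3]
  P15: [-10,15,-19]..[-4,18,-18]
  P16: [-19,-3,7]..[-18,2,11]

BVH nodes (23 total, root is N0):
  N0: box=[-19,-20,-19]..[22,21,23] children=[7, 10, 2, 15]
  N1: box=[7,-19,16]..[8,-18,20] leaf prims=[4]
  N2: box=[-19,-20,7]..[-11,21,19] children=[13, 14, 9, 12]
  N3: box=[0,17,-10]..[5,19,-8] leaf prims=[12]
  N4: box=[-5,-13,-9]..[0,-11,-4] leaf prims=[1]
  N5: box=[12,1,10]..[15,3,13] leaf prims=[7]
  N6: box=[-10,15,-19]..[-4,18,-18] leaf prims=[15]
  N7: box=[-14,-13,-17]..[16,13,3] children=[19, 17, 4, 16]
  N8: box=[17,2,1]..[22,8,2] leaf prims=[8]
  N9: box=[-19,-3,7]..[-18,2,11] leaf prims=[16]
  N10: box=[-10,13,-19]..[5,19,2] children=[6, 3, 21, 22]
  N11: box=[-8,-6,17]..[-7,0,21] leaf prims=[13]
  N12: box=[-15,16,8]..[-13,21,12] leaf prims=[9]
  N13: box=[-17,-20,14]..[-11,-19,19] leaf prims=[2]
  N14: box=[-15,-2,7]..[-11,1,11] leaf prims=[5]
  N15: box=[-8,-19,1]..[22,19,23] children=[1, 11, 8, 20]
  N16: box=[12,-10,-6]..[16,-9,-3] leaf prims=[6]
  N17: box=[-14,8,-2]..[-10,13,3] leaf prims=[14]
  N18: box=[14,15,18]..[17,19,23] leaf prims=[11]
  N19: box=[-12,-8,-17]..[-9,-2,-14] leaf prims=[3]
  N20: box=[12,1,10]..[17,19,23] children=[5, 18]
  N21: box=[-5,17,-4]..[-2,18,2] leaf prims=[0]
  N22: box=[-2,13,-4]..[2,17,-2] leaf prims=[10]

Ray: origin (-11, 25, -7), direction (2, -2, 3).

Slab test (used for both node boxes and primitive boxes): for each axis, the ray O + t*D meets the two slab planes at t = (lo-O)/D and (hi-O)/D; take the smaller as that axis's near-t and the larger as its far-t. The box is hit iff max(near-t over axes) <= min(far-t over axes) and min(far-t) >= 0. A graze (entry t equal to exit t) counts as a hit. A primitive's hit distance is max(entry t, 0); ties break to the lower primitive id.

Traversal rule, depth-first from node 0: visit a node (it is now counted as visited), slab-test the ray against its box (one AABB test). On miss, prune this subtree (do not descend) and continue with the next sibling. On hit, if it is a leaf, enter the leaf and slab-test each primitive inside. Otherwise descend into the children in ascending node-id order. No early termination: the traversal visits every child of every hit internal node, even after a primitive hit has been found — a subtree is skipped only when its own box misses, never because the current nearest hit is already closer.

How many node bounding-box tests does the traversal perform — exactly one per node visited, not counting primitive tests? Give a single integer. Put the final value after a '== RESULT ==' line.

Walk:
N0 x:[-4,33/2] y:[2,45/2] z:[-4,10] -> hit [2,10], descend [2, 7, 10, 15]
  N2 x:[-4,0] y:[2,45/2] z:[14/3,26/3] -> miss, prune
  N7 x:[-3/2,27/2] y:[6,19] z:[-10/3,10/3] -> miss, prune
  N10 x:[1/2,8] y:[3,6] z:[-4,3] -> hit [3,3], descend [3, 6, 21, 22]
    N3 x:[11/2,8] y:[3,4] z:[-1,-1/3] -> miss, prune
    N6 x:[1/2,7/2] y:[7/2,5] z:[-4,-11/3] -> miss, prune
    N21 x:[3,9/2] y:[7/2,4] z:[1,3] -> miss, prune
    N22 x:[9/2,13/2] y:[4,6] z:[1,5/3] -> miss, prune
  N15 x:[3/2,33/2] y:[3,22] z:[8/3,10] -> hit [3,10], descend [1, 8, 11, 20]
    N1 x:[9,19/2] y:[43/2,22] z:[23/3,9] -> miss, prune
    N8 x:[14,33/2] y:[17/2,23/2] z:[8/3,3] -> miss, prune
    N11 x:[3/2,2] y:[25/2,31/2] z:[8,28/3] -> miss, prune
    N20 x:[23/2,14] y:[3,12] z:[17/3,10] -> miss, prune

order=[0, 2, 7, 10, 3, 6, 21, 22, 15, 1, 8, 11, 20]  |boxes|=13  |leaves|=0  hit=miss

== RESULT ==
13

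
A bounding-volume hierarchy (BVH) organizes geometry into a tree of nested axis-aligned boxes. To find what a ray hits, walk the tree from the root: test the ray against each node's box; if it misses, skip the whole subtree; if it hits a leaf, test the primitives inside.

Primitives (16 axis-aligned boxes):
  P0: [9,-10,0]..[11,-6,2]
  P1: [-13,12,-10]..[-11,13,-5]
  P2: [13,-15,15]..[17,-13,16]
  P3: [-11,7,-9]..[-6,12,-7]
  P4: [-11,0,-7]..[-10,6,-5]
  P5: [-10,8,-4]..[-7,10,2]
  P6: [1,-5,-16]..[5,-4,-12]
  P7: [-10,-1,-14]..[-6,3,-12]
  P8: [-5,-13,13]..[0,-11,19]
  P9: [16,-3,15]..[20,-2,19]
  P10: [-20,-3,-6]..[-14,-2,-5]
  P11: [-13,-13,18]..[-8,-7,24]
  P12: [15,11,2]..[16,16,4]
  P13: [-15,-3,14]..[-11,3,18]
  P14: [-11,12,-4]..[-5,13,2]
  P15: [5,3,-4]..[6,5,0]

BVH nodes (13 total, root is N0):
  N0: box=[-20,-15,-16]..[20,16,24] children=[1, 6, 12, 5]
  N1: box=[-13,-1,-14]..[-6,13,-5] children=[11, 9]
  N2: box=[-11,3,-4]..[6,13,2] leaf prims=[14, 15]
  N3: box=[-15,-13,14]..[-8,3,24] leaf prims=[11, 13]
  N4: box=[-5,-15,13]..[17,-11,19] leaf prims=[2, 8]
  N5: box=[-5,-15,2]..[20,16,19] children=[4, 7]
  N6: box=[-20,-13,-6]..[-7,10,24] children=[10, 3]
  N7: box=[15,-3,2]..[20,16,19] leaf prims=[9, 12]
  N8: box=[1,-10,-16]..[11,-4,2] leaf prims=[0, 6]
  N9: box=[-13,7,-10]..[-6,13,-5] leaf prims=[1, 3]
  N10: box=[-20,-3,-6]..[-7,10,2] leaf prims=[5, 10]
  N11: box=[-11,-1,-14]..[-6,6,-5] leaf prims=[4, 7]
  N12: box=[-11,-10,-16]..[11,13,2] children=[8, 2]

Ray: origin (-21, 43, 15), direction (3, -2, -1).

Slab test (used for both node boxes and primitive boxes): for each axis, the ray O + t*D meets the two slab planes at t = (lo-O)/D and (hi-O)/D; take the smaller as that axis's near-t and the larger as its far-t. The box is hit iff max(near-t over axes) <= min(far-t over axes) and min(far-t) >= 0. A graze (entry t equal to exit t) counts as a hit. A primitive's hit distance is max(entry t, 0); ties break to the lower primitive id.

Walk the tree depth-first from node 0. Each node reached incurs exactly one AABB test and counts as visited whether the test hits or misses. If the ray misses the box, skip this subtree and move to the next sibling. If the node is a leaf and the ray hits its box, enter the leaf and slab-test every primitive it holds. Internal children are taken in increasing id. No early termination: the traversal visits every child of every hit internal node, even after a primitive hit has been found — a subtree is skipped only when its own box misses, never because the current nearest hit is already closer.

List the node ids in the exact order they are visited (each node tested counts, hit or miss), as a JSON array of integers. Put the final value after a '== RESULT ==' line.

Traverse from the root:
N0 x:[1/3,41/3] y:[27/2,29] z:[-9,31] -> hit [27/2,41/3], descend [1, 5, 6, 12]
  N1 x:[8/3,5] y:[15,22] z:[20,29] -> miss, prune
  N5 x:[16/3,41/3] y:[27/2,29] z:[-4,13] -> miss, prune
  N6 x:[1/3,14/3] y:[33/2,28] z:[-9,21] -> miss, prune
  N12 x:[10/3,32/3] y:[15,53/2] z:[13,31] -> miss, prune

Summary -> nodes [0, 1, 5, 6, 12]; box-tests=5; leaf-entries=0; first=miss

== RESULT ==
[0, 1, 5, 6, 12]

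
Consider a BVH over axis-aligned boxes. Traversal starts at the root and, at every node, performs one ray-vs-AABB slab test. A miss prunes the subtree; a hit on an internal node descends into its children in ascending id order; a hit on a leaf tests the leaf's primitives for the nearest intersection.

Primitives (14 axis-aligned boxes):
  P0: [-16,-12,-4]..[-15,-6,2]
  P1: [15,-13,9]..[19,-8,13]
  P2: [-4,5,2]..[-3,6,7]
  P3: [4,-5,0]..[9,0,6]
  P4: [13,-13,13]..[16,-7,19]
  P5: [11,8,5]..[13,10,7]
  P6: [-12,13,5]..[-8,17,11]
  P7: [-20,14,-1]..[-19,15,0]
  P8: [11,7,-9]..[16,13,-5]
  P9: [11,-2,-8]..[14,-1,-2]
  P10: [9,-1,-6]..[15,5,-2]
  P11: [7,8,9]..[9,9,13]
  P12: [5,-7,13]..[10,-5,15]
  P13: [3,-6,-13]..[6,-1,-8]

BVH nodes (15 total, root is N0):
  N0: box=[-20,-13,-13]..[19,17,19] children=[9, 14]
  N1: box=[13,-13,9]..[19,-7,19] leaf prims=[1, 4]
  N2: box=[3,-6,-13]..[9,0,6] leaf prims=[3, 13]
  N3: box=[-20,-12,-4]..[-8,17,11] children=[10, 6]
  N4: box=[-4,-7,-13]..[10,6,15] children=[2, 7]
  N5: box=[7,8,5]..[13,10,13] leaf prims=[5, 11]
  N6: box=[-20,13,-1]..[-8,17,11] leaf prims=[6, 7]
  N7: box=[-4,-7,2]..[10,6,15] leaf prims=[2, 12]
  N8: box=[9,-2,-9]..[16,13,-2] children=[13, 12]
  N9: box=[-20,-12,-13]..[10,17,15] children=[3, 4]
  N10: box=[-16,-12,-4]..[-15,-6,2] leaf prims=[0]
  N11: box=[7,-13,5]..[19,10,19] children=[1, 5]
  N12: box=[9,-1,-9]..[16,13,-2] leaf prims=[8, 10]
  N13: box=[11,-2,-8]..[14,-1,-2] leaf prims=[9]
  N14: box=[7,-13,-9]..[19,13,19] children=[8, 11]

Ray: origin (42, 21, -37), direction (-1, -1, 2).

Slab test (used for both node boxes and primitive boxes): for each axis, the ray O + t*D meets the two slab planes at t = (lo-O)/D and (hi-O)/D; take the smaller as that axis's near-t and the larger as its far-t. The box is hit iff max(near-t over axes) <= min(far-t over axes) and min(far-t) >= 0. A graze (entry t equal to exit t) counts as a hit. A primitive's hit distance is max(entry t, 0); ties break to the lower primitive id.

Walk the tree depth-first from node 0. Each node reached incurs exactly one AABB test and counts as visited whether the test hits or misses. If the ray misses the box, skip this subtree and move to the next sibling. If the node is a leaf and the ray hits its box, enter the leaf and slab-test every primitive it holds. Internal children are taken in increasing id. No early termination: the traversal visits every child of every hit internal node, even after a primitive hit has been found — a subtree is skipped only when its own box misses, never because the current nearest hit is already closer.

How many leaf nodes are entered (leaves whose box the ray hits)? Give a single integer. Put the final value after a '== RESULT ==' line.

Trace the traversal:
N0 x:[23,62] y:[4,34] z:[12,28] -> hit [23,28], descend [9, 14]
  N9 x:[32,62] y:[4,33] z:[12,26] -> miss, prune
  N14 x:[23,35] y:[8,34] z:[14,28] -> hit [23,28], descend [8, 11]
    N8 x:[26,33] y:[8,23] z:[14,35/2] -> miss, prune
    N11 x:[23,35] y:[11,34] z:[21,28] -> hit [23,28], descend [1, 5]
      N1 x:[23,29] y:[28,34] z:[23,28] -> hit [28,28] leaf, test {P1(miss), P4@t=28}
      N5 x:[29,35] y:[11,13] z:[21,25] -> miss, prune

Visited [0, 9, 14, 8, 11, 1, 5]. Tests: 7 box, 1 leaf. Nearest: P4.

== RESULT ==
1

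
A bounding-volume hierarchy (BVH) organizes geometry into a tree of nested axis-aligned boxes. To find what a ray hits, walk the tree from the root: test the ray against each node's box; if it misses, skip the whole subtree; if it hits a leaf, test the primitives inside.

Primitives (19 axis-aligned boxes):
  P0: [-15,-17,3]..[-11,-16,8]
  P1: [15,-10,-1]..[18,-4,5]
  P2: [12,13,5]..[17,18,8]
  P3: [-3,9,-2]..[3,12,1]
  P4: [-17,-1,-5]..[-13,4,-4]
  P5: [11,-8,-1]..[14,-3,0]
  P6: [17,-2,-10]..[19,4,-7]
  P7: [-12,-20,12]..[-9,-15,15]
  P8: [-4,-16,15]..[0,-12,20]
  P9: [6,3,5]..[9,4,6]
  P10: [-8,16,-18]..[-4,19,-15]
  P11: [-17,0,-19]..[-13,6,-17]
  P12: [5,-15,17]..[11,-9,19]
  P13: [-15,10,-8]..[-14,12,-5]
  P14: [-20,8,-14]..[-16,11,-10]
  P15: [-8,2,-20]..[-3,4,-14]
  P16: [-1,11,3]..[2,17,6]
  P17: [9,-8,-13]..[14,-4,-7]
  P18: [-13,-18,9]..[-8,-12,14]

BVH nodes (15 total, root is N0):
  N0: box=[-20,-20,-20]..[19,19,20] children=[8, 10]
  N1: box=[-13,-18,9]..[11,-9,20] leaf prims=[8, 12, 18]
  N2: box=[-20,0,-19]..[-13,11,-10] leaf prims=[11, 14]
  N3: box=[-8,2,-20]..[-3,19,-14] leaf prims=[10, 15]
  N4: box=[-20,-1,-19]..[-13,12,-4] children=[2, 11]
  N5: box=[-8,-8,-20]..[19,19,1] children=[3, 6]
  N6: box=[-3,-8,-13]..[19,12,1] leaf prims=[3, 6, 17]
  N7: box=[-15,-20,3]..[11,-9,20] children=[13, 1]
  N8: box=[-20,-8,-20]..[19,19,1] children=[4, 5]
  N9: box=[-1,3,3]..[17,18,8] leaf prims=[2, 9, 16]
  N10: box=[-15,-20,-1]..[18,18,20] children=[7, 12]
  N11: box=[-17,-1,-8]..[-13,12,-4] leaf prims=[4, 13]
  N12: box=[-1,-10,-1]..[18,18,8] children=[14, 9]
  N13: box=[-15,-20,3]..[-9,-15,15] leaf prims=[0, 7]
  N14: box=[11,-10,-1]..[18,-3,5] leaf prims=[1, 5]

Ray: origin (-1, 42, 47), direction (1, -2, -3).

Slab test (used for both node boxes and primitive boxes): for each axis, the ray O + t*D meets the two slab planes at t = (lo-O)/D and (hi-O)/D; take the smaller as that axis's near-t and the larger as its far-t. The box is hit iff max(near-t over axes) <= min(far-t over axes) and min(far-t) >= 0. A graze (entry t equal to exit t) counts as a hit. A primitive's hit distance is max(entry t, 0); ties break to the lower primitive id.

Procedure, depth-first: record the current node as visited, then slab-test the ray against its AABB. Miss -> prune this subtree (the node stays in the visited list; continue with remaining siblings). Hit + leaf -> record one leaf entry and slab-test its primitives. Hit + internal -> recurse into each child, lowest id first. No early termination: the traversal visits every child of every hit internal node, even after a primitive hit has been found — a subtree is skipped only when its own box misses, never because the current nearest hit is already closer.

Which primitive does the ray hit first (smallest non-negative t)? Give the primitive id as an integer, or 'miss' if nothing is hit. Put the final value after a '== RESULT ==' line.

Traverse from the root:
N0 x:[-19,20] y:[23/2,31] z:[9,67/3] -> hit [23/2,20], descend [8, 10]
  N8 x:[-19,20] y:[23/2,25] z:[46/3,67/3] -> hit [46/3,20], descend [4, 5]
    N4 x:[-19,-12] y:[15,43/2] z:[17,22] -> miss, prune
    N5 x:[-7,20] y:[23/2,25] z:[46/3,67/3] -> hit [46/3,20], descend [3, 6]
      N3 x:[-7,-2] y:[23/2,20] z:[61/3,67/3] -> miss, prune
      N6 x:[-2,20] y:[15,25] z:[46/3,20] -> hit [46/3,20] leaf, test {P3(miss), P6@t=19, P17(miss)}
  N10 x:[-14,19] y:[12,31] z:[9,16] -> hit [12,16], descend [7, 12]
    N7 x:[-14,12] y:[51/2,31] z:[9,44/3] -> miss, prune
    N12 x:[0,19] y:[12,26] z:[13,16] -> hit [13,16], descend [9, 14]
      N9 x:[0,18] y:[12,39/2] z:[13,44/3] -> hit [13,44/3] leaf, test {P2@t=13, P9(miss), P16(miss)}
      N14 x:[12,19] y:[45/2,26] z:[14,16] -> miss, prune

11 AABB tests over nodes [0, 8, 4, 5, 3, 6, 10, 7, 12, 9, 14]; 2 leaves entered; closest P2.

== RESULT ==
2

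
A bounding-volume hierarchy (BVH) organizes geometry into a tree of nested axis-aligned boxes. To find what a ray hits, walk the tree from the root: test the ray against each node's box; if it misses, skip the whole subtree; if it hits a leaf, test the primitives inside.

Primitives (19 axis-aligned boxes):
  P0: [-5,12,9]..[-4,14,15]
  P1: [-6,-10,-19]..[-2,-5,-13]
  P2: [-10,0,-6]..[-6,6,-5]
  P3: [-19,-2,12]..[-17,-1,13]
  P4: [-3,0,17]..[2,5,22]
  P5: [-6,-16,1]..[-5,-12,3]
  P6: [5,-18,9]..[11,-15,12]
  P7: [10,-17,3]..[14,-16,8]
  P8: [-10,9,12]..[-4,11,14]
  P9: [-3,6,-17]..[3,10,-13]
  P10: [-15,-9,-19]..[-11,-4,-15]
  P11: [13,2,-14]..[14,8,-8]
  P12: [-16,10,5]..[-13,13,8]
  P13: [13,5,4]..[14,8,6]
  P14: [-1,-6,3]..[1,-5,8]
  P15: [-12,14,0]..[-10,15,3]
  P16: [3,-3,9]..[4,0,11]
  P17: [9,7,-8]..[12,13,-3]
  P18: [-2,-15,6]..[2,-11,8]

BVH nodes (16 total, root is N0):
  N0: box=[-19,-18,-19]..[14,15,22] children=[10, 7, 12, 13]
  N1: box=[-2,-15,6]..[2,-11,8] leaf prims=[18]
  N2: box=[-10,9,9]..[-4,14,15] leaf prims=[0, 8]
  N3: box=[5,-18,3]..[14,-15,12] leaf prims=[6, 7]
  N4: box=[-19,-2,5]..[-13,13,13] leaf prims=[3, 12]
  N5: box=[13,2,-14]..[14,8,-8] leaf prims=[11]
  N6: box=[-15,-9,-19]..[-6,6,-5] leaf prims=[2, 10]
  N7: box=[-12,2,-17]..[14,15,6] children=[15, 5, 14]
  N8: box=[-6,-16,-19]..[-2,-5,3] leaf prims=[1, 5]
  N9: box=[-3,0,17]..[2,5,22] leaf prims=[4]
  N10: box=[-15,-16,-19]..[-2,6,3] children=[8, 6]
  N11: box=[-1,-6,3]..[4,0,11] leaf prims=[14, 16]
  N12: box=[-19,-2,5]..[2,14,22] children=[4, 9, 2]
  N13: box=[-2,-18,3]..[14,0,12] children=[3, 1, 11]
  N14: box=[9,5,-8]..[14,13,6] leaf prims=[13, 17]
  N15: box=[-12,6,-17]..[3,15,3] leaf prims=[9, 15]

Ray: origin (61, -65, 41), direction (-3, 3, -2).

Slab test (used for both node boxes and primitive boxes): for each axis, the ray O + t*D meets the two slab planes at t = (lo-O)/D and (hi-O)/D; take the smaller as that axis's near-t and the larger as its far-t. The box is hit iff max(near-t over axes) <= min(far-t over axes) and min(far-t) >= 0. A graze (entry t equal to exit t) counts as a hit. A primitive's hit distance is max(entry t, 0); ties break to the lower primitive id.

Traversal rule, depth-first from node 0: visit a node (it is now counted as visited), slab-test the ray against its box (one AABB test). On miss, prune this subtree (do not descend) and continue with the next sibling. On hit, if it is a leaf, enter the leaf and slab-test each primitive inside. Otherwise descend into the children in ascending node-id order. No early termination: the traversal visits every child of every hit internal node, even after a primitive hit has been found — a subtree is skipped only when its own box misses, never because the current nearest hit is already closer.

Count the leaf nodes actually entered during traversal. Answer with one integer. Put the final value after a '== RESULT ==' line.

Traverse from the root:
N0 x:[47/3,80/3] y:[47/3,80/3] z:[19/2,30] -> hit [47/3,80/3], descend [7, 10, 12, 13]
  N7 x:[47/3,73/3] y:[67/3,80/3] z:[35/2,29] -> hit [67/3,73/3], descend [5, 14, 15]
    N5 x:[47/3,16] y:[67/3,73/3] z:[49/2,55/2] -> miss, prune
    N14 x:[47/3,52/3] y:[70/3,26] z:[35/2,49/2] -> miss, prune
    N15 x:[58/3,73/3] y:[71/3,80/3] z:[19,29] -> hit [71/3,73/3] leaf, test {P9(miss), P15(miss)}
  N10 x:[21,76/3] y:[49/3,71/3] z:[19,30] -> hit [21,71/3], descend [6, 8]
    N6 x:[67/3,76/3] y:[56/3,71/3] z:[23,30] -> hit [23,71/3] leaf, test {P2@t=23, P10(miss)}
    N8 x:[21,67/3] y:[49/3,20] z:[19,30] -> miss, prune
  N12 x:[59/3,80/3] y:[21,79/3] z:[19/2,18] -> miss, prune
  N13 x:[47/3,21] y:[47/3,65/3] z:[29/2,19] -> hit [47/3,19], descend [1, 3, 11]
    N1 x:[59/3,21] y:[50/3,18] z:[33/2,35/2] -> miss, prune
    N3 x:[47/3,56/3] y:[47/3,50/3] z:[29/2,19] -> hit [47/3,50/3] leaf, test {P6(miss), P7(miss)}
    N11 x:[19,62/3] y:[59/3,65/3] z:[15,19] -> miss, prune

order=[0, 7, 5, 14, 15, 10, 6, 8, 12, 13, 1, 3, 11]  |boxes|=13  |leaves|=3  hit=P2

== RESULT ==
3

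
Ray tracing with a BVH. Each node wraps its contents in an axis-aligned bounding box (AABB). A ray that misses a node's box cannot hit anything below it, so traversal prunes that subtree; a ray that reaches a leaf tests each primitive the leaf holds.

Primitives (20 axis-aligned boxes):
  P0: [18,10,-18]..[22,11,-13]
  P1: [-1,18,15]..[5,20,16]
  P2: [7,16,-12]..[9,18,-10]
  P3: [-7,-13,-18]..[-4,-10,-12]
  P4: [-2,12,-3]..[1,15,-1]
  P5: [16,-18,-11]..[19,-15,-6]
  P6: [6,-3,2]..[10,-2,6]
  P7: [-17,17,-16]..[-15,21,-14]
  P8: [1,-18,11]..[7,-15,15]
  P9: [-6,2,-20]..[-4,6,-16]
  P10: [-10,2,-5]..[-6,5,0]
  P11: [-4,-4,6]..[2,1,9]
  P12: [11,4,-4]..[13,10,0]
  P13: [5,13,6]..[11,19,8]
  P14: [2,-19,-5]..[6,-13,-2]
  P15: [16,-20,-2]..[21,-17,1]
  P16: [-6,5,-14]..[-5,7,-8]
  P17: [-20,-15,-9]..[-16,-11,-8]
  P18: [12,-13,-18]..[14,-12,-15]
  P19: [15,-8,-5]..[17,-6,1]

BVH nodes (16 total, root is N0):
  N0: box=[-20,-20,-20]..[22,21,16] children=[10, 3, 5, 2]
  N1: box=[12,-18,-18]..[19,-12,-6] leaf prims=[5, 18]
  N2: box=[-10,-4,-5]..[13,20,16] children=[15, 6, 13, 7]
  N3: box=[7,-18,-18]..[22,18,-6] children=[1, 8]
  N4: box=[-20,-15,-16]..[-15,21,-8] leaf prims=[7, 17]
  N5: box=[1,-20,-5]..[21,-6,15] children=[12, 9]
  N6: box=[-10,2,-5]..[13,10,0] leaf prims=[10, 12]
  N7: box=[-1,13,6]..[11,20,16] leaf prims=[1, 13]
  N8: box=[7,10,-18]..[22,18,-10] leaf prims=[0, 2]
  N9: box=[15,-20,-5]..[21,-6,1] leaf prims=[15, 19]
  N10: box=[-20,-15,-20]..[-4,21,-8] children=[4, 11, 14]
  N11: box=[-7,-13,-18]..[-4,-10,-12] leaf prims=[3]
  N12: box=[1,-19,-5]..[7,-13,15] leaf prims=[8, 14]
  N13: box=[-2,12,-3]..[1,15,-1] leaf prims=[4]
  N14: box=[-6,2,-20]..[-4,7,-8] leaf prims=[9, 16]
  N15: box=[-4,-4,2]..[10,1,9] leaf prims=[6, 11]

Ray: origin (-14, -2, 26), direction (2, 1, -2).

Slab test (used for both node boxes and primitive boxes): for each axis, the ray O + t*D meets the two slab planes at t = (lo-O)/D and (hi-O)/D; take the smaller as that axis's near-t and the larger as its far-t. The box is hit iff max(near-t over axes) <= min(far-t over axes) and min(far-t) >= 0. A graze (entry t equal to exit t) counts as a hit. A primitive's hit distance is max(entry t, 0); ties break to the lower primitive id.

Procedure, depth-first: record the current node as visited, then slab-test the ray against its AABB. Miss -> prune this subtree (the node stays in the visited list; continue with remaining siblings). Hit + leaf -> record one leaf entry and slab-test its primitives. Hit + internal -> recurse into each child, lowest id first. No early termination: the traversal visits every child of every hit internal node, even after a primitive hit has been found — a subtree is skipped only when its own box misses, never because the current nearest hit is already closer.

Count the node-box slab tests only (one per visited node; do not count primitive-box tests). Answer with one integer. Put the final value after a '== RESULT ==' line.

Trace the traversal:
N0 x:[-3,18] y:[-18,23] z:[5,23] -> hit [5,18], descend [2, 3, 5, 10]
  N2 x:[2,27/2] y:[-2,22] z:[5,31/2] -> hit [5,27/2], descend [6, 7, 13, 15]
    N6 x:[2,27/2] y:[4,12] z:[13,31/2] -> miss, prune
    N7 x:[13/2,25/2] y:[15,22] z:[5,10] -> miss, prune
    N13 x:[6,15/2] y:[14,17] z:[27/2,29/2] -> miss, prune
    N15 x:[5,12] y:[-2,3] z:[17/2,12] -> miss, prune
  N3 x:[21/2,18] y:[-16,20] z:[16,22] -> hit [16,18], descend [1, 8]
    N1 x:[13,33/2] y:[-16,-10] z:[16,22] -> miss, prune
    N8 x:[21/2,18] y:[12,20] z:[18,22] -> hit [18,18] leaf, test {P0(miss), P2(miss)}
  N5 x:[15/2,35/2] y:[-18,-4] z:[11/2,31/2] -> miss, prune
  N10 x:[-3,5] y:[-13,23] z:[17,23] -> miss, prune

Visited [0, 2, 6, 7, 13, 15, 3, 1, 8, 5, 10]. Tests: 11 box, 1 leaf. Nearest: miss.

== RESULT ==
11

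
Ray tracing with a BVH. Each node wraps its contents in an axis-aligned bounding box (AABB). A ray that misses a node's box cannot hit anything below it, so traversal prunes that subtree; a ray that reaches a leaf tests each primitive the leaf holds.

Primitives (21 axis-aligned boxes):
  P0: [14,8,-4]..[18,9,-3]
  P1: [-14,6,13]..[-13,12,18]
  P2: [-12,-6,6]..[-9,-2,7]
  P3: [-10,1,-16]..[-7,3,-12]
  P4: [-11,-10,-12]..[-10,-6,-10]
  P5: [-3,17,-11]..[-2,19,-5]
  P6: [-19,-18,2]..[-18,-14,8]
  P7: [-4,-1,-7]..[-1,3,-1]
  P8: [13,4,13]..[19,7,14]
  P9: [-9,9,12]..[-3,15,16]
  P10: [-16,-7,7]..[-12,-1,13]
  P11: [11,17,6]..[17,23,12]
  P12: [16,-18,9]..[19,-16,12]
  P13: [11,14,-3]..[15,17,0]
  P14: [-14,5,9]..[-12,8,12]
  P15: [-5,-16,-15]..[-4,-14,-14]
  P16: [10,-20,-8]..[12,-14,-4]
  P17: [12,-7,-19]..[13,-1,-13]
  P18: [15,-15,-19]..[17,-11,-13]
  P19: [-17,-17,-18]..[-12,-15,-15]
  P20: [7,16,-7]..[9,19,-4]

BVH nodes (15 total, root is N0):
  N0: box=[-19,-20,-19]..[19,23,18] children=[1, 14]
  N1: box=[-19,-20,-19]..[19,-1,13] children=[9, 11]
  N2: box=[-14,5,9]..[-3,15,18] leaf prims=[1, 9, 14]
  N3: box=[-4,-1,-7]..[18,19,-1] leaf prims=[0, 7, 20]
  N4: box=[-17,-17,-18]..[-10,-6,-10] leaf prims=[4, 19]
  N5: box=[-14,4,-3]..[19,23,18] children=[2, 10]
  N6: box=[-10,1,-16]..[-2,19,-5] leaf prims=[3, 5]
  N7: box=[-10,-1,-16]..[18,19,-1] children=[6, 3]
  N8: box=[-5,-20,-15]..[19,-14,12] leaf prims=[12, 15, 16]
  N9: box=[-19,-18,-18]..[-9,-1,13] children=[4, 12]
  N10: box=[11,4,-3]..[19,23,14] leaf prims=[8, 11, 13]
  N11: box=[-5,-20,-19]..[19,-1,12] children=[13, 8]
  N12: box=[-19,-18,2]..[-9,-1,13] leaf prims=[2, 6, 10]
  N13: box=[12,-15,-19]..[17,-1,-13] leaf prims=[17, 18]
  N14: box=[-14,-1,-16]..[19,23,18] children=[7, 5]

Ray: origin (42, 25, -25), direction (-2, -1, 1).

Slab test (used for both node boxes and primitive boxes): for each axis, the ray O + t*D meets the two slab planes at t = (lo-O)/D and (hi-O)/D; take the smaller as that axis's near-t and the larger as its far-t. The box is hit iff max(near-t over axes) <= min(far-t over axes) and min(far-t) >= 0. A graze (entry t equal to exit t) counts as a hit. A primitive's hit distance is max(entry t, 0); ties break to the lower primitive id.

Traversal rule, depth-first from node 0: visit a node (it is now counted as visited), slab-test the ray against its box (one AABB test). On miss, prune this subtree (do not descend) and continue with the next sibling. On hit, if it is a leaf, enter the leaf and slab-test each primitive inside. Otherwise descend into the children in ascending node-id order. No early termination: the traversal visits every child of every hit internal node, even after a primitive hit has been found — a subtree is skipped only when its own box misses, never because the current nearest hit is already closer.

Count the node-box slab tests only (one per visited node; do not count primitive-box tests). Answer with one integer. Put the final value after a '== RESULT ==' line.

Trace the traversal:
N0 x:[23/2,61/2] y:[2,45] z:[6,43] -> hit [23/2,61/2], descend [1, 14]
  N1 x:[23/2,61/2] y:[26,45] z:[6,38] -> hit [26,61/2], descend [9, 11]
    N9 x:[51/2,61/2] y:[26,43] z:[7,38] -> hit [26,61/2], descend [4, 12]
      N4 x:[26,59/2] y:[31,42] z:[7,15] -> miss, prune
      N12 x:[51/2,61/2] y:[26,43] z:[27,38] -> hit [27,61/2] leaf, test {P2(miss), P6(miss), P10(miss)}
    N11 x:[23/2,47/2] y:[26,45] z:[6,37] -> miss, prune
  N14 x:[23/2,28] y:[2,26] z:[9,43] -> hit [23/2,26], descend [5, 7]
    N5 x:[23/2,28] y:[2,21] z:[22,43] -> miss, prune
    N7 x:[12,26] y:[6,26] z:[9,24] -> hit [12,24], descend [3, 6]
      N3 x:[12,23] y:[6,26] z:[18,24] -> hit [18,23] leaf, test {P0(miss), P7@t=22, P20(miss)}
      N6 x:[22,26] y:[6,24] z:[9,20] -> miss, prune

Visited [0, 1, 9, 4, 12, 11, 14, 5, 7, 3, 6]. Tests: 11 box, 2 leaf. Nearest: P7.

== RESULT ==
11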